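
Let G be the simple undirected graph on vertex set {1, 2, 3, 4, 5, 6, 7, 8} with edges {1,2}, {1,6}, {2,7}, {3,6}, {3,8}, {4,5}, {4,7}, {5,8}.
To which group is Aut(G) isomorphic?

Every vertex has degree 2 and the graph is connected, so G is the 8-cycle C_8. C_8 has 8 rotations and 8 reflections, so Aut(C_8) ≅ D_8 of order 16.

the dihedral group of order 16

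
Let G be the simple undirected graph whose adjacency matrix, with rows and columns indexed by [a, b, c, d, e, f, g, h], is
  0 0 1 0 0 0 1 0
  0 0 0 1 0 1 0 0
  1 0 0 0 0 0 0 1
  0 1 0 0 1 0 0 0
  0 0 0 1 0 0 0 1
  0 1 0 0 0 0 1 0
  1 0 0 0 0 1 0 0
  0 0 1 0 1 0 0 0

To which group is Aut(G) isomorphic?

G is 2-regular and connected on 8 vertices, i.e. the cycle C_8. C_8 has 8 rotations and 8 reflections, so Aut(C_8) ≅ D_8 of order 16.

D_8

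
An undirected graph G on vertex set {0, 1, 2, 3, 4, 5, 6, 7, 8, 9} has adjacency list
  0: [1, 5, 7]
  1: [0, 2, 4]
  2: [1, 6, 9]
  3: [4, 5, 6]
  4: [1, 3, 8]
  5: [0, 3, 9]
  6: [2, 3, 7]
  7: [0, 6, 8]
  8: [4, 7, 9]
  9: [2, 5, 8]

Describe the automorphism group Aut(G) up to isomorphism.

G is 3-regular on 10 vertices with no triangles and no 4-cycles (girth 5): this is the Petersen graph. It is a classical fact that the Petersen graph has automorphism group S_5 (order 120), arising from its description as the Kneser graph K(5,2).

the symmetric group S_5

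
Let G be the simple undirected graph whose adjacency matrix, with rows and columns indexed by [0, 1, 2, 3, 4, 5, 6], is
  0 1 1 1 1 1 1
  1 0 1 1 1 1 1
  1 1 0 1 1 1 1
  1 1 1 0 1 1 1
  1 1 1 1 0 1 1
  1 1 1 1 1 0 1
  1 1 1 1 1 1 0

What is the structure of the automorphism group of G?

the symmetric group on 7 letters

Every vertex has degree 6, so G is the complete graph K_7. Every bijection on the vertex set is an automorphism of K_7; hence Aut(K_7) ≅ S_7, order 5040.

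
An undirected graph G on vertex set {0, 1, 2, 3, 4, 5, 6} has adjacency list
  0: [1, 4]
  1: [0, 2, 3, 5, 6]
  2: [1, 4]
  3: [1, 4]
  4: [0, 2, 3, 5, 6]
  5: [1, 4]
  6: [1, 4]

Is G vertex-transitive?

No

Automorphisms preserve degree, but G has vertices of degree 2 and vertices of degree 5; no automorphism maps one to the other, so G is not vertex-transitive.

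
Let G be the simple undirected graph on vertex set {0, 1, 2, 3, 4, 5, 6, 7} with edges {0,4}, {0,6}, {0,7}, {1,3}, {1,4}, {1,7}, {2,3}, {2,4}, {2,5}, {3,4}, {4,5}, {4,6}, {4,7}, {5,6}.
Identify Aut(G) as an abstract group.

Vertex 4 is the unique vertex of degree 7; the remaining 7 vertices each have degree 3 and induce a cycle, so G is the wheel on 8 vertices with hub 4. With the hub fixed, the remaining symmetry is that of the rim cycle C_7, giving the dihedral group D_7.

D_7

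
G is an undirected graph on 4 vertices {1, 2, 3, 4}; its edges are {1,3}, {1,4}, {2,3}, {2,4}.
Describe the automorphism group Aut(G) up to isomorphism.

D_4

G is 2-regular and bipartite on 2^2 = 4 vertices with girth 4; it is the hypercube graph Q_2. Aut(Q_2) consists of the signed permutations of the 2 coordinate axes: 2! permutations times 2^2 sign flips, so |Aut| = 2^2·2! = 8.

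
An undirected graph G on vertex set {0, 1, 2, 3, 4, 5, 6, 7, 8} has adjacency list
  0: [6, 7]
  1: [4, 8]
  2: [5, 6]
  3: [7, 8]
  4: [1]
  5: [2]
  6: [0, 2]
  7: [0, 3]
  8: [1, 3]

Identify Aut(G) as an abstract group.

the cyclic group of order 2

The degree sequence is [2, 2, 2, 2, 1, 1, 2, 2, 2]; the two degree-1 vertices 4 and 5 are the ends of a path, so G = P_9. A path has exactly one nontrivial symmetry — reversal — giving Aut(G) of order 2.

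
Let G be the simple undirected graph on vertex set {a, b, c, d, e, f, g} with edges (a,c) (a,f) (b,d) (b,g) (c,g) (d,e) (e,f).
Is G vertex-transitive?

Every vertex has degree 2 and the graph is connected, so G is the 7-cycle C_7. The automorphisms of the 7-cycle are exactly the symmetries of a regular 7-gon: the dihedral group D_7, |D_7| = 14. Under this action every vertex can be carried to every other, so G is vertex-transitive.

Yes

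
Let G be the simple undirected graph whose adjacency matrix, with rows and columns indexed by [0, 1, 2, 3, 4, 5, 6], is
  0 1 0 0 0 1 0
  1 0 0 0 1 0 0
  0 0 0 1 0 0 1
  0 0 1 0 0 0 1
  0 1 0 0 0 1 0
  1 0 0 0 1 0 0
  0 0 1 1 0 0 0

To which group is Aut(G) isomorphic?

G has two connected components, {0, 1, 4, 5} and {2, 3, 6}; each is 2-regular, so G = C_4 ⊔ C_3. The components are non-isomorphic (different sizes), so Aut(G) = Aut(C_3) × Aut(C_4) = D_3 × D_4 of order 6·8 = 48.

D_3 × D_4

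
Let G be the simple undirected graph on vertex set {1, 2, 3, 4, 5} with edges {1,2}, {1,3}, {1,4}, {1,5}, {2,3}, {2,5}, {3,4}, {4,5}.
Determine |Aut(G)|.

8

Vertex 1 is the unique vertex of degree 4; the remaining 4 vertices each have degree 3 and induce a cycle, so G is the wheel on 5 vertices with hub 1. With the hub fixed, the remaining symmetry is that of the rim cycle C_4, giving the dihedral group D_4.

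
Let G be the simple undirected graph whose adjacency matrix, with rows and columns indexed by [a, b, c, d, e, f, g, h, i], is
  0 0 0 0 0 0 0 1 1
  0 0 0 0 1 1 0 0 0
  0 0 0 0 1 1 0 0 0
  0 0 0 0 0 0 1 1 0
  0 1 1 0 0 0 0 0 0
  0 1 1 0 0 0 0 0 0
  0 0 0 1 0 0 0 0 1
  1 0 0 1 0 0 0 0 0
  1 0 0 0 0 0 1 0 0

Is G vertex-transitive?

No

G has two connected components, {a, d, g, h, i} and {b, c, e, f}; each is 2-regular, so G = C_5 ⊔ C_4. The orbit of a under Aut(G) is {a, d, g, h, i}, which does not contain b, so G is not vertex-transitive.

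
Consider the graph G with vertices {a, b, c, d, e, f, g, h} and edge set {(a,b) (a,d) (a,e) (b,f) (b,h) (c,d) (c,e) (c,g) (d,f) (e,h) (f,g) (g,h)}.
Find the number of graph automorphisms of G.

48

G is 3-regular and bipartite on 2^3 = 8 vertices with girth 4; it is the hypercube graph Q_3. The symmetry group of the 3-cube is the hyperoctahedral group B_3 = Z_2 ≀ S_3, of order 2^3·3! = 48.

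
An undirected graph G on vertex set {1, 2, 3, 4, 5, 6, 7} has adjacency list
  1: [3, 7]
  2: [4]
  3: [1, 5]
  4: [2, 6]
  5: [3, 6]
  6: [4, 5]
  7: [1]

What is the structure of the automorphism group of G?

The degree sequence is [2, 1, 2, 2, 2, 2, 1]; the two degree-1 vertices 2 and 7 are the ends of a path, so G = P_7. A path has exactly one nontrivial symmetry — reversal — giving Aut(G) of order 2.

C_2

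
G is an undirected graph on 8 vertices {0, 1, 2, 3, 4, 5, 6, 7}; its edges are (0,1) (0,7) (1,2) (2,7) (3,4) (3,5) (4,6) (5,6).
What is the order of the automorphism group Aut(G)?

128

G has two connected components, {0, 1, 2, 7} and {3, 4, 5, 6}; each is 2-regular, so G = C_4 ⊔ C_4. With two isomorphic components, Aut(G) = Aut(C_4) ≀ S_2 = (D_4 × D_4) ⋊ Z_2: permute each cycle by D_4, then optionally swap the two cycles. Order 2·(2·4)² = 128.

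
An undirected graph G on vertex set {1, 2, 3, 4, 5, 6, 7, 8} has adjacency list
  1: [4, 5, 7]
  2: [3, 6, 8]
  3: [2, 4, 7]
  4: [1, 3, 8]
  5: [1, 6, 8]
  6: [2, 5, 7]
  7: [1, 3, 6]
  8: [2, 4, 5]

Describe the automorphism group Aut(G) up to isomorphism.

Z_2^3 ⋊ S_3

G is 3-regular and bipartite on 2^3 = 8 vertices with girth 4; it is the hypercube graph Q_3. Aut(Q_3) consists of the signed permutations of the 3 coordinate axes: 3! permutations times 2^3 sign flips, so |Aut| = 2^3·3! = 48.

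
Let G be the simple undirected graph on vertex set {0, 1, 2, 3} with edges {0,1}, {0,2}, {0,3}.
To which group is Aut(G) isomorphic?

Vertex 0 has degree 3 and every other vertex has degree 1, so G is the star K_{1,3} with centre 0. Any automorphism fixes the centre and permutes the 3 leaves freely, so Aut(G) ≅ S_3 of order 3! = 6.

the symmetric group on 3 letters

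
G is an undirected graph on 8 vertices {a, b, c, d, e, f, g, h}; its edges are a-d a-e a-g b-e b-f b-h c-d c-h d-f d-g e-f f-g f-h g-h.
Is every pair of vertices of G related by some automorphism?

No

Vertex c is the only vertex of degree 2, so every automorphism fixes it; G is not vertex-transitive.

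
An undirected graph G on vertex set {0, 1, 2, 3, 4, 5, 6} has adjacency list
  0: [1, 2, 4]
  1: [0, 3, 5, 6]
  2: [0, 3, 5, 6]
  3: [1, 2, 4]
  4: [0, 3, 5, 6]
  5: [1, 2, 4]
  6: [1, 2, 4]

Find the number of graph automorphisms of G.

The vertices split by degree into {1, 2, 4} (degree 4) and {0, 3, 5, 6} (degree 3); every edge runs between the two parts, so G is the complete bipartite graph K_{3,4}. Automorphisms preserve the bipartition setwise (since the parts differ in size) and act as S_3 × S_4 within it; |Aut| = 144.

144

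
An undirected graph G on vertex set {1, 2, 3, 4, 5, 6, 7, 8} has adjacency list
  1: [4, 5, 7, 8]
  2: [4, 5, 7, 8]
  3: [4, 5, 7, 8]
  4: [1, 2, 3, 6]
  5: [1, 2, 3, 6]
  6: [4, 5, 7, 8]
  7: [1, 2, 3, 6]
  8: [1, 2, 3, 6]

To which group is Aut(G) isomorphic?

G is 4-regular and bipartite with parts {1, 2, 3, 6} and {4, 5, 7, 8} (each part is independent and every cross-pair is an edge), so G = K_{4,4}. Each part can be permuted independently (S_4 × S_4) and the two equal-size parts can also be swapped, giving (S_4 × S_4) ⋊ Z_2 of order 2·(4!)² = 1152.

S_4 ≀ Z_2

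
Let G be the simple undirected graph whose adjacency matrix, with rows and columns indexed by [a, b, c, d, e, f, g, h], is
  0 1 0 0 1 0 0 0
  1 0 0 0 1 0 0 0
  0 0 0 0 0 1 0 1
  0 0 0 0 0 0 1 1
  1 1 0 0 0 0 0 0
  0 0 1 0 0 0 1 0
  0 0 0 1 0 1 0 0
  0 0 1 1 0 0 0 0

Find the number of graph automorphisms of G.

G has two connected components, {c, d, f, g, h} and {a, b, e}; each is 2-regular, so G = C_5 ⊔ C_3. No automorphism exchanges components of different sizes, hence Aut(G) is the direct product D_5 × D_3, order 60.

60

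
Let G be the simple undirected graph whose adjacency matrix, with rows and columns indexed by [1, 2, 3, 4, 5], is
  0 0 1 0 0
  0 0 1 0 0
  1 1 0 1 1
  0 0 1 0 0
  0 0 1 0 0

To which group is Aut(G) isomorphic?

Vertex 3 has degree 4 and every other vertex has degree 1, so G is the star K_{1,4} with centre 3. The 4 leaves are pairwise interchangeable while the centre is fixed, giving Aut(G) = S_4.

S_4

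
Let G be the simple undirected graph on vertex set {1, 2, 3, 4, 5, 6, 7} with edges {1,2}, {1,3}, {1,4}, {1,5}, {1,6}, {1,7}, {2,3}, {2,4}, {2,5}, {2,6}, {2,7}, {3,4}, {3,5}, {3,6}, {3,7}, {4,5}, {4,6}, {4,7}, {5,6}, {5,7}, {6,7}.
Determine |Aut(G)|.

All 7 vertices are pairwise adjacent: G = K_7. Every bijection on the vertex set is an automorphism of K_7; hence Aut(K_7) ≅ S_7, order 5040.

5040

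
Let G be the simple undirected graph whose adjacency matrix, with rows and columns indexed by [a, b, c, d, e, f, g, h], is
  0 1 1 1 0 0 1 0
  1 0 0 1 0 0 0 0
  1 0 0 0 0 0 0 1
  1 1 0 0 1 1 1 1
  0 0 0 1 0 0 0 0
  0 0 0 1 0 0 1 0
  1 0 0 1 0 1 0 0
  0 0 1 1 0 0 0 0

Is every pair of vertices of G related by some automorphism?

Vertex a is the only vertex of degree 4, so every automorphism fixes it; G is not vertex-transitive.

No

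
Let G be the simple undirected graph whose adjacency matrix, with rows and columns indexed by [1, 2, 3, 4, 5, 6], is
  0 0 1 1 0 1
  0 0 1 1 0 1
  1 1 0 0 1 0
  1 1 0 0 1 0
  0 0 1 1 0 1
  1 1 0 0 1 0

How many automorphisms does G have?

72

G is 3-regular and bipartite with parts {3, 4, 6} and {1, 2, 5} (each part is independent and every cross-pair is an edge), so G = K_{3,3}. Aut(K_{3,3}) is the wreath product S_3 ≀ Z_2: permute within each part, then optionally swap the parts; |Aut| = 2·(3!)² = 72.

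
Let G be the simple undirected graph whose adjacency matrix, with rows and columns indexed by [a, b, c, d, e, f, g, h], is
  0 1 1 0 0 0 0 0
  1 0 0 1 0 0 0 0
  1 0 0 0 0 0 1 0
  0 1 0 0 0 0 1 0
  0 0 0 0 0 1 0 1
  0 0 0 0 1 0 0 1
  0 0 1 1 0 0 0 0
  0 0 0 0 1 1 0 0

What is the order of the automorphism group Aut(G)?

G has two connected components, {a, b, c, d, g} and {e, f, h}; each is 2-regular, so G = C_5 ⊔ C_3. The components are non-isomorphic (different sizes), so Aut(G) = Aut(C_5) × Aut(C_3) = D_5 × D_3 of order 10·6 = 60.

60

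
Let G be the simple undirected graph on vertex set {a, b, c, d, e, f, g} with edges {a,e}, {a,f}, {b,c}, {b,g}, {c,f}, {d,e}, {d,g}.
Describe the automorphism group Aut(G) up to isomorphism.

the dihedral group of order 14

Every vertex has degree 2 and the graph is connected, so G is the 7-cycle C_7. The automorphisms of the 7-cycle are exactly the symmetries of a regular 7-gon: the dihedral group D_7, |D_7| = 14.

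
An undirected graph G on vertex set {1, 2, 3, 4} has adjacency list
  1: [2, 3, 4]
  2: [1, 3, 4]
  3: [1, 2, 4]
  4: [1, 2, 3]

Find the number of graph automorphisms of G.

24

All 4 vertices are pairwise adjacent: G = K_4. Any permutation of the 4 vertices preserves K_4, so Aut(K_4) = S_4 of order 4! = 24.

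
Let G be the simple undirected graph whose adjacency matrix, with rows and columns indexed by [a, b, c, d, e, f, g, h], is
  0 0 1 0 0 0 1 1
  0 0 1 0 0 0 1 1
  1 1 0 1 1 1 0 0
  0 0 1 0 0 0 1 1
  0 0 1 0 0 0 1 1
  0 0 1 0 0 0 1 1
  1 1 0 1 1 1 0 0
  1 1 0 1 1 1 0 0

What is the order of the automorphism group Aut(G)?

720

The vertices split by degree into {c, g, h} (degree 5) and {a, b, d, e, f} (degree 3); every edge runs between the two parts, so G is the complete bipartite graph K_{3,5}. The parts have unequal sizes, so no automorphism swaps them; each part is permuted independently, giving S_3 × S_5 of order 3!·5! = 720.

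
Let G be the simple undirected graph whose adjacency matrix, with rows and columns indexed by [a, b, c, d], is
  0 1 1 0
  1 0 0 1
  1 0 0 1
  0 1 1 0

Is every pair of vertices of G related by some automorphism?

G is 2-regular and bipartite on 2^2 = 4 vertices with girth 4; it is the hypercube graph Q_2. Aut(Q_2) consists of the signed permutations of the 2 coordinate axes: 2! permutations times 2^2 sign flips, so |Aut| = 2^2·2! = 8. This group acts transitively on the 4 vertices.

Yes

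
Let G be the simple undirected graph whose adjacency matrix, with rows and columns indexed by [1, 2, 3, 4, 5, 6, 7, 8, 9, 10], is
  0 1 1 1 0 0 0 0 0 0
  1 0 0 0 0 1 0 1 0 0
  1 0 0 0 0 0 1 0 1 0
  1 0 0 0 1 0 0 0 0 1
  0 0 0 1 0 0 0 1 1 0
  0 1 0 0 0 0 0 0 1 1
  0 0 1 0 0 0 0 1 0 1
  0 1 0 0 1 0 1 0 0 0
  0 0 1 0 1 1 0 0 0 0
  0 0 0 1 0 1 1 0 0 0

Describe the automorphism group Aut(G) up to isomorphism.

G is 3-regular on 10 vertices with no triangles and no 4-cycles (girth 5): this is the Petersen graph. Viewing the Petersen graph as the Kneser graph K(5,2) — vertices are 2-subsets of {1,…,5}, edges join disjoint pairs — its automorphisms are exactly the permutations of the 5-element set, so Aut ≅ S_5 of order 120.

the symmetric group S_5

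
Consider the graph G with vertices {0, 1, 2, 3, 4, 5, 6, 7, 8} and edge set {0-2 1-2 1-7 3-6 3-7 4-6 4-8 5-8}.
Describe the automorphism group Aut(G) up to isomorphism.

The degree sequence is [1, 2, 2, 2, 2, 1, 2, 2, 2]; the two degree-1 vertices 0 and 5 are the ends of a path, so G = P_9. A path has exactly one nontrivial symmetry — reversal — giving Aut(G) of order 2.

C_2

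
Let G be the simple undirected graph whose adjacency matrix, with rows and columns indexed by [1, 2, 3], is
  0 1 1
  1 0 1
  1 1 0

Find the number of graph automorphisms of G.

6

All 3 vertices are pairwise adjacent: G = K_3. Every bijection on the vertex set is an automorphism of K_3; hence Aut(K_3) ≅ S_3, order 6.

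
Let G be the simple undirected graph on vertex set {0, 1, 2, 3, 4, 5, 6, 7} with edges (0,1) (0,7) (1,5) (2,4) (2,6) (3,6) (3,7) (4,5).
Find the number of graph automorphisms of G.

16

G is 2-regular and connected on 8 vertices, i.e. the cycle C_8. The automorphisms of the 8-cycle are exactly the symmetries of a regular 8-gon: the dihedral group D_8, |D_8| = 16.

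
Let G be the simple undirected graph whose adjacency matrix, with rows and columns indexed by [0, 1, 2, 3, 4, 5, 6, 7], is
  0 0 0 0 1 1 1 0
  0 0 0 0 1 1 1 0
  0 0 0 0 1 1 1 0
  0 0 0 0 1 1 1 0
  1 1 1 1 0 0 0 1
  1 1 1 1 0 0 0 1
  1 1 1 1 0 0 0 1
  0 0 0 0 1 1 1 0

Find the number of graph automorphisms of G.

720

The vertices split by degree into {4, 5, 6} (degree 5) and {0, 1, 2, 3, 7} (degree 3); every edge runs between the two parts, so G is the complete bipartite graph K_{3,5}. Automorphisms preserve the bipartition setwise (since the parts differ in size) and act as S_3 × S_5 within it; |Aut| = 720.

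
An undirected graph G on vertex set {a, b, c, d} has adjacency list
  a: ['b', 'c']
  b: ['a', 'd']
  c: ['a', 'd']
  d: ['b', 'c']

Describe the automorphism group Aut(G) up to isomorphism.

(S_2 × S_2) ⋊ Z_2

G is 2-regular and bipartite with parts {b, c} and {a, d} (each part is independent and every cross-pair is an edge), so G = K_{2,2}. Each part can be permuted independently (S_2 × S_2) and the two equal-size parts can also be swapped, giving (S_2 × S_2) ⋊ Z_2 of order 2·(2!)² = 8.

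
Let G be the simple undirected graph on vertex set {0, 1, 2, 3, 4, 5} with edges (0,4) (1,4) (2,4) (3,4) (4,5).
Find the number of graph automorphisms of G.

Vertex 4 has degree 5 and every other vertex has degree 1, so G is the star K_{1,5} with centre 4. The 5 leaves are pairwise interchangeable while the centre is fixed, giving Aut(G) = S_5.

120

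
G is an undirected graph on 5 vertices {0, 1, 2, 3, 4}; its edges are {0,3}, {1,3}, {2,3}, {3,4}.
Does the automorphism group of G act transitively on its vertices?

No

Vertex 3 is the only vertex of degree 4, so every automorphism fixes it; G is not vertex-transitive.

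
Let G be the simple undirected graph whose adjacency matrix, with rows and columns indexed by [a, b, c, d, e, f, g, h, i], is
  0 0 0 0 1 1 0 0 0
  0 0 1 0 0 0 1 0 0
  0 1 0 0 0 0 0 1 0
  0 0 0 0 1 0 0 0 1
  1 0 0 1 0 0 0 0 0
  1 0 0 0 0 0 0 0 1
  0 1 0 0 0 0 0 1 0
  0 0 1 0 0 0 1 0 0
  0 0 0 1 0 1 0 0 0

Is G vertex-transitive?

G has two connected components, {a, d, e, f, i} and {b, c, g, h}; each is 2-regular, so G = C_5 ⊔ C_4. The orbit of a under Aut(G) is {a, d, e, f, i}, which does not contain b, so G is not vertex-transitive.

No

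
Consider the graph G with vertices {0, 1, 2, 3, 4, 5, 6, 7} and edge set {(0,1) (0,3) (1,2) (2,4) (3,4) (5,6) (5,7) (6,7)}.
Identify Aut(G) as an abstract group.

G has two connected components, {0, 1, 2, 3, 4} and {5, 6, 7}; each is 2-regular, so G = C_5 ⊔ C_3. The components are non-isomorphic (different sizes), so Aut(G) = Aut(C_3) × Aut(C_5) = D_3 × D_5 of order 6·10 = 60.

D_3 × D_5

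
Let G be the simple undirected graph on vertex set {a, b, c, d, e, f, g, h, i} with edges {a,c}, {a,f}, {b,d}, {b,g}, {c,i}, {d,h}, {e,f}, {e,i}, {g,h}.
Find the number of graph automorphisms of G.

80

G has two connected components, {a, c, e, f, i} and {b, d, g, h}; each is 2-regular, so G = C_5 ⊔ C_4. No automorphism exchanges components of different sizes, hence Aut(G) is the direct product D_5 × D_4, order 80.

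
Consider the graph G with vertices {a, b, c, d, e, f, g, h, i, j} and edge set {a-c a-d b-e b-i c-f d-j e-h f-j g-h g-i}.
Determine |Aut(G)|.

200

G has two connected components, {a, c, d, f, j} and {b, e, g, h, i}; each is 2-regular, so G = C_5 ⊔ C_5. With two isomorphic components, Aut(G) = Aut(C_5) ≀ S_2 = (D_5 × D_5) ⋊ Z_2: permute each cycle by D_5, then optionally swap the two cycles. Order 2·(2·5)² = 200.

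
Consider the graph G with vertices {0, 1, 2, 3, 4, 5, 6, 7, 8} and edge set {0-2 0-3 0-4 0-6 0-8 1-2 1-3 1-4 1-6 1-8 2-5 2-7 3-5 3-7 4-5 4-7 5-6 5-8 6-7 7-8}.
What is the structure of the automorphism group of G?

The vertices split by degree into {0, 1, 5, 7} (degree 5) and {2, 3, 4, 6, 8} (degree 4); every edge runs between the two parts, so G is the complete bipartite graph K_{4,5}. Automorphisms preserve the bipartition setwise (since the parts differ in size) and act as S_4 × S_5 within it; |Aut| = 2880.

S_4 × S_5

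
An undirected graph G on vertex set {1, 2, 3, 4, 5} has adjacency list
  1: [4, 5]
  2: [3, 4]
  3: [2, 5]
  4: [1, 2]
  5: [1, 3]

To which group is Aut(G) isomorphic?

G is 2-regular and connected on 5 vertices, i.e. the cycle C_5. The automorphisms of the 5-cycle are exactly the symmetries of a regular 5-gon: the dihedral group D_5, |D_5| = 10.

the dihedral group of order 10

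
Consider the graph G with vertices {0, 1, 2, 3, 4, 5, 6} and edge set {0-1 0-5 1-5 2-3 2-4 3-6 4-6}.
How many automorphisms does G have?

48

G has two connected components, {2, 3, 4, 6} and {0, 1, 5}; each is 2-regular, so G = C_4 ⊔ C_3. No automorphism exchanges components of different sizes, hence Aut(G) is the direct product D_4 × D_3, order 48.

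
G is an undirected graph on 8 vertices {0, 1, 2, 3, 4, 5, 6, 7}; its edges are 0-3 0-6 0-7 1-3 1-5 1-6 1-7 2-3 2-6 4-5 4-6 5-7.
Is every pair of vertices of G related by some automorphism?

Automorphisms preserve degree, but G has vertices of degree 2 and vertices of degree 4; no automorphism maps one to the other, so G is not vertex-transitive.

No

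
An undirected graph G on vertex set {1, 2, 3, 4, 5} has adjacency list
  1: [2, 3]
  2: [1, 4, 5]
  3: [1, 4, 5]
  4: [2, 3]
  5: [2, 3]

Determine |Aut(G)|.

The vertices split by degree into {2, 3} (degree 3) and {1, 4, 5} (degree 2); every edge runs between the two parts, so G is the complete bipartite graph K_{2,3}. The parts have unequal sizes, so no automorphism swaps them; each part is permuted independently, giving S_3 × S_2 of order 3!·2! = 12.

12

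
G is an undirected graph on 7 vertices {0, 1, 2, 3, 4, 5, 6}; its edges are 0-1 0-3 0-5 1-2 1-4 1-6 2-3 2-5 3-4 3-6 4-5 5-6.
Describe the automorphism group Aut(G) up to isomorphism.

The vertices split by degree into {1, 3, 5} (degree 4) and {0, 2, 4, 6} (degree 3); every edge runs between the two parts, so G is the complete bipartite graph K_{3,4}. Automorphisms preserve the bipartition setwise (since the parts differ in size) and act as S_4 × S_3 within it; |Aut| = 144.

S_4 × S_3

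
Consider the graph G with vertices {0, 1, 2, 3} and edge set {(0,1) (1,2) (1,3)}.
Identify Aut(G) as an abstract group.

Vertex 1 has degree 3 and every other vertex has degree 1, so G is the star K_{1,3} with centre 1. The 3 leaves are pairwise interchangeable while the centre is fixed, giving Aut(G) = S_3.

S_3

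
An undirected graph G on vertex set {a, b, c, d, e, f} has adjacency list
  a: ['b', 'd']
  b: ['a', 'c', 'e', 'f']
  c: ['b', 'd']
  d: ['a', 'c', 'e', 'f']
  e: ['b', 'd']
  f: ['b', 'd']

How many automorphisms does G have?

The vertices split by degree into {b, d} (degree 4) and {a, c, e, f} (degree 2); every edge runs between the two parts, so G is the complete bipartite graph K_{2,4}. The parts have unequal sizes, so no automorphism swaps them; each part is permuted independently, giving S_2 × S_4 of order 2!·4! = 48.

48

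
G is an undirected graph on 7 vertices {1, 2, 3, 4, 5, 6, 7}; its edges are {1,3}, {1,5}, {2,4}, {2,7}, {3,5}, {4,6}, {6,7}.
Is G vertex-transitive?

G has two connected components, {2, 4, 6, 7} and {1, 3, 5}; each is 2-regular, so G = C_4 ⊔ C_3. The orbit of 1 under Aut(G) is {1, 3, 5}, which does not contain 2, so G is not vertex-transitive.

No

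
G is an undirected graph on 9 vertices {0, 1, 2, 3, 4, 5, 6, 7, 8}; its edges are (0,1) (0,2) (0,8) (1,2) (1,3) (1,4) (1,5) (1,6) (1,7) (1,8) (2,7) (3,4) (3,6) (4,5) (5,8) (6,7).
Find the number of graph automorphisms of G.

Vertex 1 is the unique vertex of degree 8; the remaining 8 vertices each have degree 3 and induce a cycle, so G is the wheel on 9 vertices with hub 1. Every automorphism fixes the hub and acts on the rim 8-cycle, so Aut(G) ≅ Aut(C_8) = D_8 of order 16.

16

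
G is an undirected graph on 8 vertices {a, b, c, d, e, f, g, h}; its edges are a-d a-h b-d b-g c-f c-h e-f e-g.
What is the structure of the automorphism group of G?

the dihedral group of order 16

Every vertex has degree 2 and the graph is connected, so G is the 8-cycle C_8. The automorphisms of the 8-cycle are exactly the symmetries of a regular 8-gon: the dihedral group D_8, |D_8| = 16.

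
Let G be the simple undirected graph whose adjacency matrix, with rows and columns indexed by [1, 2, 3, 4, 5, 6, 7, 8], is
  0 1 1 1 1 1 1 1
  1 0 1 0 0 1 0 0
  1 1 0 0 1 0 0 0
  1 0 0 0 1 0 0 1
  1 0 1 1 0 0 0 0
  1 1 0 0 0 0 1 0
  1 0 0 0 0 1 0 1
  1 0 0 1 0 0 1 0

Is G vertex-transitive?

Vertex 1 is the only vertex of degree 7, so every automorphism fixes it; G is not vertex-transitive.

No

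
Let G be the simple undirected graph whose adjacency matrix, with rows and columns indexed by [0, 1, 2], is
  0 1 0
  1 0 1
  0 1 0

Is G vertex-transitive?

Vertex 1 is the only vertex of degree 2, so every automorphism fixes it; G is not vertex-transitive.

No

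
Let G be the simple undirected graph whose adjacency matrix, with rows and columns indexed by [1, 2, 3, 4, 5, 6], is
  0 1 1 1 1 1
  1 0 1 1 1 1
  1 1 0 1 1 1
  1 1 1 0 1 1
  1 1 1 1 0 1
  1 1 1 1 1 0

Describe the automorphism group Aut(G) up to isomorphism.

Every vertex has degree 5, so G is the complete graph K_6. Any permutation of the 6 vertices preserves K_6, so Aut(K_6) = S_6 of order 6! = 720.

S_6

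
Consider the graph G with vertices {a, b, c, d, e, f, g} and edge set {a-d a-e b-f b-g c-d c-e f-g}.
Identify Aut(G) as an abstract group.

G has two connected components, {a, c, d, e} and {b, f, g}; each is 2-regular, so G = C_4 ⊔ C_3. The components are non-isomorphic (different sizes), so Aut(G) = Aut(C_4) × Aut(C_3) = D_4 × D_3 of order 8·6 = 48.

D_4 × D_3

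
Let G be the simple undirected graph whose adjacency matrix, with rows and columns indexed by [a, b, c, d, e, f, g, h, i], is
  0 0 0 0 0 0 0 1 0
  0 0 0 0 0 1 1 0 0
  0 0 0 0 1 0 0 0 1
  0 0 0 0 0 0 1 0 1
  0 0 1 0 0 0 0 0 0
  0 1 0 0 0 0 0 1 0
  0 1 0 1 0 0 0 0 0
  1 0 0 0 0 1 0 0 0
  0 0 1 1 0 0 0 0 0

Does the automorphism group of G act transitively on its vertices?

Automorphisms preserve degree, but G has vertices of degree 1 and vertices of degree 2; no automorphism maps one to the other, so G is not vertex-transitive.

No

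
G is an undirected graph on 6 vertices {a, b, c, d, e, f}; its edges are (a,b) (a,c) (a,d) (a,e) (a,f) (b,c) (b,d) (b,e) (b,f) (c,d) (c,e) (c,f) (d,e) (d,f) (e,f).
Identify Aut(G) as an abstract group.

S_6

Every vertex has degree 5, so G is the complete graph K_6. Any permutation of the 6 vertices preserves K_6, so Aut(K_6) = S_6 of order 6! = 720.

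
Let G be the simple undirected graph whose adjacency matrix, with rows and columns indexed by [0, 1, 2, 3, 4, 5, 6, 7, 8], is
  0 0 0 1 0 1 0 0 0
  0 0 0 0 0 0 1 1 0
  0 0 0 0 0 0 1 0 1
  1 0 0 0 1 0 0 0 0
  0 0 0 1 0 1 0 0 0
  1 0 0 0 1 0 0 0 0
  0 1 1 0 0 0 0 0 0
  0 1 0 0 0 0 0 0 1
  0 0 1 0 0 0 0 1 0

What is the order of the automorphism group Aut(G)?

G has two connected components, {1, 2, 6, 7, 8} and {0, 3, 4, 5}; each is 2-regular, so G = C_5 ⊔ C_4. No automorphism exchanges components of different sizes, hence Aut(G) is the direct product D_4 × D_5, order 80.

80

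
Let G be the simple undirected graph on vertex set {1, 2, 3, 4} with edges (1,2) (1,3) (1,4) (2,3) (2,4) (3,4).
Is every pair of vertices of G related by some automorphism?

Every vertex has degree 3, so G is the complete graph K_4. Any permutation of the 4 vertices preserves K_4, so Aut(K_4) = S_4 of order 4! = 24. Under this action every vertex can be carried to every other, so G is vertex-transitive.

Yes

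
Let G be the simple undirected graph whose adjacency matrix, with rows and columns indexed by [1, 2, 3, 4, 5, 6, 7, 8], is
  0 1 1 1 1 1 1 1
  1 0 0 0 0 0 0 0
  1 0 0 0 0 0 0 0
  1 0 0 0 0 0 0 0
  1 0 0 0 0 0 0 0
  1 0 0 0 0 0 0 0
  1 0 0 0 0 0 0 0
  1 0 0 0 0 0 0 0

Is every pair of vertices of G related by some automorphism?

No

Vertex 1 is the only vertex of degree 7, so every automorphism fixes it; G is not vertex-transitive.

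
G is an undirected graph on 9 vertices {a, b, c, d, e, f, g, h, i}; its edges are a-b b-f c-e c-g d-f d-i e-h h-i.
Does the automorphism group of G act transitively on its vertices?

No

Automorphisms preserve degree, but G has vertices of degree 1 and vertices of degree 2; no automorphism maps one to the other, so G is not vertex-transitive.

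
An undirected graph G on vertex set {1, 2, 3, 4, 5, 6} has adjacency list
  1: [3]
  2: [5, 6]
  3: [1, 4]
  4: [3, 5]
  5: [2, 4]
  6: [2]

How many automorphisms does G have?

The degree sequence is [1, 2, 2, 2, 2, 1]; the two degree-1 vertices 1 and 6 are the ends of a path, so G = P_6. The only nontrivial automorphism of a path is the end-to-end reflection, so Aut(G) ≅ Z_2.

2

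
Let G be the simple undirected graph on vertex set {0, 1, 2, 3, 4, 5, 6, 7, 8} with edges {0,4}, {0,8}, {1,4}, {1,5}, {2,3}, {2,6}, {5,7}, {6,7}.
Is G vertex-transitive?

Automorphisms preserve degree, but G has vertices of degree 1 and vertices of degree 2; no automorphism maps one to the other, so G is not vertex-transitive.

No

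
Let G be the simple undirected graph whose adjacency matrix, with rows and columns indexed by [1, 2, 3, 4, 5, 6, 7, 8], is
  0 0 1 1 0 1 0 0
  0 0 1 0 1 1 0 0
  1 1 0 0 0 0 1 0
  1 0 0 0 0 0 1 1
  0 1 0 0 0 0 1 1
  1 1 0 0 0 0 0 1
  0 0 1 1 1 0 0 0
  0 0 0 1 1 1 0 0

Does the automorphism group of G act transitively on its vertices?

Yes

G is 3-regular and bipartite on 2^3 = 8 vertices with girth 4; it is the hypercube graph Q_3. Aut(Q_3) consists of the signed permutations of the 3 coordinate axes: 3! permutations times 2^3 sign flips, so |Aut| = 2^3·3! = 48. Under this action every vertex can be carried to every other, so G is vertex-transitive.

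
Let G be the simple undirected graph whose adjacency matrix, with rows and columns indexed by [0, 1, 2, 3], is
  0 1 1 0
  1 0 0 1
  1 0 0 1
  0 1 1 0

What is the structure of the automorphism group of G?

G is 2-regular and bipartite on 2^2 = 4 vertices with girth 4; it is the hypercube graph Q_2. Aut(Q_2) consists of the signed permutations of the 2 coordinate axes: 2! permutations times 2^2 sign flips, so |Aut| = 2^2·2! = 8.

D_4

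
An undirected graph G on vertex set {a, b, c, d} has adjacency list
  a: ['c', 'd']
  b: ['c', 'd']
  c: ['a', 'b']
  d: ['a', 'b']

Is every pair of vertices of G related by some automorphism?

G is 2-regular and bipartite with parts {c, d} and {a, b} (each part is independent and every cross-pair is an edge), so G = K_{2,2}. Each part can be permuted independently (S_2 × S_2) and the two equal-size parts can also be swapped, giving (S_2 × S_2) ⋊ Z_2 of order 2·(2!)² = 8. Under this action every vertex can be carried to every other, so G is vertex-transitive.

Yes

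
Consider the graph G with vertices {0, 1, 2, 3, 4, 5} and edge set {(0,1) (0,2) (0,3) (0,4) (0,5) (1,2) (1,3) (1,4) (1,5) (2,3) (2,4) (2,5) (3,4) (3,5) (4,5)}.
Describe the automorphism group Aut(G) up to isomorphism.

Every vertex has degree 5, so G is the complete graph K_6. Every bijection on the vertex set is an automorphism of K_6; hence Aut(K_6) ≅ S_6, order 720.

S_6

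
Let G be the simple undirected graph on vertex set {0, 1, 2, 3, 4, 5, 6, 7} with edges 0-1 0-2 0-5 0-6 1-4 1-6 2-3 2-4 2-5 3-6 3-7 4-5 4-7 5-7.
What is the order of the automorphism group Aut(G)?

The degree sequence is [4, 3, 4, 3, 4, 4, 3, 3]. Checking the degree-preserving permutations of the vertex set shows that none except the identity preserves every edge, so Aut(G) is trivial.

1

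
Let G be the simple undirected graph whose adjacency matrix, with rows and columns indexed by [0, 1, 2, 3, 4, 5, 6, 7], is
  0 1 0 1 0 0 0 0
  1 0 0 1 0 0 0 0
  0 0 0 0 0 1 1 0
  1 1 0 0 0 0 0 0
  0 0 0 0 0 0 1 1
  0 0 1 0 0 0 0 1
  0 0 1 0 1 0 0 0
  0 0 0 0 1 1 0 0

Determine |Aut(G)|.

60

G has two connected components, {2, 4, 5, 6, 7} and {0, 1, 3}; each is 2-regular, so G = C_5 ⊔ C_3. The components are non-isomorphic (different sizes), so Aut(G) = Aut(C_3) × Aut(C_5) = D_3 × D_5 of order 6·10 = 60.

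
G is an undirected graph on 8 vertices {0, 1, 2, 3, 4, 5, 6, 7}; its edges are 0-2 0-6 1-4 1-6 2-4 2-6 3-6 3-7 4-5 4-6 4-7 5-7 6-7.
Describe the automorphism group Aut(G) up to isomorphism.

1

Degrees alone do not determine every vertex (e.g. 0 and 1 both have degree 2), but their neighbour-degree multisets differ: N(0) has degrees [3, 6] while N(1) has degrees [5, 6]. Repeating this refinement separates all vertices, so the only automorphism is the identity.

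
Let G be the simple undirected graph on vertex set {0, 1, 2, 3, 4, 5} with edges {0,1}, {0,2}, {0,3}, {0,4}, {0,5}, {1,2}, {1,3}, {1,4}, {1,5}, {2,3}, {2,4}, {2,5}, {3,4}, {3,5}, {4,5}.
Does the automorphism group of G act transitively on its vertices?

All 6 vertices are pairwise adjacent: G = K_6. Every bijection on the vertex set is an automorphism of K_6; hence Aut(K_6) ≅ S_6, order 720. This group acts transitively on the 6 vertices.

Yes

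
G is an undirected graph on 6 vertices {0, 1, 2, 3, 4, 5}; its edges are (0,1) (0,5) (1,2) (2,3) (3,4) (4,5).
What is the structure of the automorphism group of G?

the dihedral group of order 12

Every vertex has degree 2 and the graph is connected, so G is the 6-cycle C_6. C_6 has 6 rotations and 6 reflections, so Aut(C_6) ≅ D_6 of order 12.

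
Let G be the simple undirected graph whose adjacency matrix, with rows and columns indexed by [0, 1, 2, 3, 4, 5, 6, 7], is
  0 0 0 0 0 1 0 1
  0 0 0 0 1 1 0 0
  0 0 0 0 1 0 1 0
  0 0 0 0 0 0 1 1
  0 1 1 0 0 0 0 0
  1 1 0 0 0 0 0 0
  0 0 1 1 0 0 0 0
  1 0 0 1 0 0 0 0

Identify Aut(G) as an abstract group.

Every vertex has degree 2 and the graph is connected, so G is the 8-cycle C_8. C_8 has 8 rotations and 8 reflections, so Aut(C_8) ≅ D_8 of order 16.

D_8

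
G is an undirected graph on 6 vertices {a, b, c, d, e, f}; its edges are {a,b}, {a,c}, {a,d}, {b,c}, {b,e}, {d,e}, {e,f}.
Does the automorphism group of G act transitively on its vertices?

No

Vertex f is the only vertex of degree 1, so every automorphism fixes it; G is not vertex-transitive.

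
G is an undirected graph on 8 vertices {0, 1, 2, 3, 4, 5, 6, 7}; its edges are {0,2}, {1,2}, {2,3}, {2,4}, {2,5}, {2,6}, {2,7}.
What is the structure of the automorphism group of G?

Vertex 2 has degree 7 and every other vertex has degree 1, so G is the star K_{1,7} with centre 2. Any automorphism fixes the centre and permutes the 7 leaves freely, so Aut(G) ≅ S_7 of order 7! = 5040.

S_7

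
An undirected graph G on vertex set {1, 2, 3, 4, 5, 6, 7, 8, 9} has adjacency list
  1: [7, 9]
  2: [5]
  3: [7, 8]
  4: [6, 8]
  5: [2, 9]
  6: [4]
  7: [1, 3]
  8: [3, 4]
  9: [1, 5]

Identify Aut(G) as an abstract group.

The degree sequence is [2, 1, 2, 2, 2, 1, 2, 2, 2]; the two degree-1 vertices 2 and 6 are the ends of a path, so G = P_9. The only nontrivial automorphism of a path is the end-to-end reflection, so Aut(G) ≅ Z_2.

Z_2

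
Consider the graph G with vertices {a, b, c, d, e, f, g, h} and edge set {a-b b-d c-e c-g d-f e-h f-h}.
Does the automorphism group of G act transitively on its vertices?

Automorphisms preserve degree, but G has vertices of degree 1 and vertices of degree 2; no automorphism maps one to the other, so G is not vertex-transitive.

No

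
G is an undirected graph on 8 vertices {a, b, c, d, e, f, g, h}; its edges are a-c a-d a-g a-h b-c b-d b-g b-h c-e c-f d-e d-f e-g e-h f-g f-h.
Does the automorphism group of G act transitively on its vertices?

G is 4-regular and bipartite with parts {c, d, g, h} and {a, b, e, f} (each part is independent and every cross-pair is an edge), so G = K_{4,4}. Aut(K_{4,4}) is the wreath product S_4 ≀ Z_2: permute within each part, then optionally swap the parts; |Aut| = 2·(4!)² = 1152. This group acts transitively on the 8 vertices.

Yes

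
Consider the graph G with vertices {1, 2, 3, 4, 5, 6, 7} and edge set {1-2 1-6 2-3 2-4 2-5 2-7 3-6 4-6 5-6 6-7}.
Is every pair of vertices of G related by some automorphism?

No

Automorphisms preserve degree, but G has vertices of degree 2 and vertices of degree 5; no automorphism maps one to the other, so G is not vertex-transitive.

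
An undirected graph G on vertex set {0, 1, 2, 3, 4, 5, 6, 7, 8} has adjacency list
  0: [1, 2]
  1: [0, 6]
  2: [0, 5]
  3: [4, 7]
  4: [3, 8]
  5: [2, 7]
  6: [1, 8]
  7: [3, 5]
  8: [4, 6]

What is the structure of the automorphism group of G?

the dihedral group of order 18

G is 2-regular and connected on 9 vertices, i.e. the cycle C_9. The automorphisms of the 9-cycle are exactly the symmetries of a regular 9-gon: the dihedral group D_9, |D_9| = 18.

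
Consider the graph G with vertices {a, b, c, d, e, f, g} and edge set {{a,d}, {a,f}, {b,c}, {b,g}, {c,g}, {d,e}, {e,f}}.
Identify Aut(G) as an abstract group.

D_3 × D_4

G has two connected components, {a, d, e, f} and {b, c, g}; each is 2-regular, so G = C_4 ⊔ C_3. No automorphism exchanges components of different sizes, hence Aut(G) is the direct product D_3 × D_4, order 48.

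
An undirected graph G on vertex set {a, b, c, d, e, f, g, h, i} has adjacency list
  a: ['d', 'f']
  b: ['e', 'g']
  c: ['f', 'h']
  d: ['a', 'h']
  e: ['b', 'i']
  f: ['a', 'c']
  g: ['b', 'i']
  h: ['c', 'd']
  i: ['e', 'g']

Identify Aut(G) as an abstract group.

G has two connected components, {a, c, d, f, h} and {b, e, g, i}; each is 2-regular, so G = C_5 ⊔ C_4. No automorphism exchanges components of different sizes, hence Aut(G) is the direct product D_5 × D_4, order 80.

D_5 × D_4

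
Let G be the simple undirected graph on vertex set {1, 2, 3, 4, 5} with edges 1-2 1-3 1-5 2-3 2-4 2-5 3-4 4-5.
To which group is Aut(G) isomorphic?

Vertex 2 is the unique vertex of degree 4; the remaining 4 vertices each have degree 3 and induce a cycle, so G is the wheel on 5 vertices with hub 2. With the hub fixed, the remaining symmetry is that of the rim cycle C_4, giving the dihedral group D_4.

D_4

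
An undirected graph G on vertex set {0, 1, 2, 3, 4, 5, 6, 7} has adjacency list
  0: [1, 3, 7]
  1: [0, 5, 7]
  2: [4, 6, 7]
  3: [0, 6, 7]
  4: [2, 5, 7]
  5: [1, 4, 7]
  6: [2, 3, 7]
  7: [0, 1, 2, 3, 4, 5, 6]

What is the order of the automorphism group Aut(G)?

Vertex 7 is the unique vertex of degree 7; the remaining 7 vertices each have degree 3 and induce a cycle, so G is the wheel on 8 vertices with hub 7. With the hub fixed, the remaining symmetry is that of the rim cycle C_7, giving the dihedral group D_7.

14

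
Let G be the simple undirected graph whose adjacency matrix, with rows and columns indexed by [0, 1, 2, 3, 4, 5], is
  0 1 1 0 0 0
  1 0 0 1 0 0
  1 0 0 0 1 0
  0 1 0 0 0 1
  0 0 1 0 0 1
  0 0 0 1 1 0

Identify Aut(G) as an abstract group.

D_6

Every vertex has degree 2 and the graph is connected, so G is the 6-cycle C_6. C_6 has 6 rotations and 6 reflections, so Aut(C_6) ≅ D_6 of order 12.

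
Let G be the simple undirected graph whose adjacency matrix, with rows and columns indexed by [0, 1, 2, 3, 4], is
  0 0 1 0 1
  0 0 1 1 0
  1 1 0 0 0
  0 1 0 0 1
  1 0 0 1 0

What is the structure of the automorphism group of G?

G is 2-regular and connected on 5 vertices, i.e. the cycle C_5. The automorphisms of the 5-cycle are exactly the symmetries of a regular 5-gon: the dihedral group D_5, |D_5| = 10.

D_5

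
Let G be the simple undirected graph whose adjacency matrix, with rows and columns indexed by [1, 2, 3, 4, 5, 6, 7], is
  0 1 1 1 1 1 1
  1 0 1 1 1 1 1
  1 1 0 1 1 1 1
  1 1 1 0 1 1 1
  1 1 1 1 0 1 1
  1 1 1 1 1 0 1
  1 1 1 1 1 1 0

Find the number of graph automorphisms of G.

5040

All 7 vertices are pairwise adjacent: G = K_7. Every bijection on the vertex set is an automorphism of K_7; hence Aut(K_7) ≅ S_7, order 5040.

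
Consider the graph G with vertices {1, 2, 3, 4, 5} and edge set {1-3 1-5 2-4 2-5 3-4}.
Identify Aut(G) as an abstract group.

the dihedral group of order 10

G is 2-regular and connected on 5 vertices, i.e. the cycle C_5. C_5 has 5 rotations and 5 reflections, so Aut(C_5) ≅ D_5 of order 10.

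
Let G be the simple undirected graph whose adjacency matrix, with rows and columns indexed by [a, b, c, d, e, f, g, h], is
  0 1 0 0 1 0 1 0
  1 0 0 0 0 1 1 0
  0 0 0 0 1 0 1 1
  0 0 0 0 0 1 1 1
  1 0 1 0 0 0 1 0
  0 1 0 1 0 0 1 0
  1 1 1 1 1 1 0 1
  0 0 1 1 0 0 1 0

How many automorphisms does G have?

14

Vertex g is the unique vertex of degree 7; the remaining 7 vertices each have degree 3 and induce a cycle, so G is the wheel on 8 vertices with hub g. Every automorphism fixes the hub and acts on the rim 7-cycle, so Aut(G) ≅ Aut(C_7) = D_7 of order 14.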